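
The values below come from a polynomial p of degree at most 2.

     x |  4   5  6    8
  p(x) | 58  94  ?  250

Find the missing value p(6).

The 3 known points determine the degree-2 polynomial uniquely.
Write p(x) = ax^2 + bx + c. Substituting each data point gives a linear system:
  16a + 4b + c = 58
  25a + 5b + c = 94
  64a + 8b + c = 250
Solving the system yields a = 4, b = 0, c = -6.
So p(x) = 4x² - 6.
Then p(6) = 138.

138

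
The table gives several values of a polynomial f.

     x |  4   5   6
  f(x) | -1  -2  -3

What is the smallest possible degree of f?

Forward differences of the values at x = 4, 5, 6:
  f  : -1  -2  -3
  Δ  : -1  -1
  Δ^2: 0
The first differences are constant (-1) and nonzero, while all higher differences vanish, so the minimal degree is 1.

1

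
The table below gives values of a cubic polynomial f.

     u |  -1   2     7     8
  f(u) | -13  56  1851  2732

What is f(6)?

1184

Using the Lagrange interpolation formula with nodes -1, 2, 7, 8:
  L_0(u) = (u - 2)(u - 7)(u - 8) / -216
  L_1(u) = (u + 1)(u - 7)(u - 8) / 90
  L_2(u) = (u + 1)(u - 2)(u - 8) / -40
  L_3(u) = (u + 1)(u - 2)(u - 7) / 54
Then f(u) = -13·L_0(u) + 56·L_1(u) + 1851·L_2(u) + 2732·L_3(u).
Expanding and collecting terms gives f(u) = 5u^3 + 2u^2 + 6u - 4.
Evaluating at u = 6: f(6) = 1184.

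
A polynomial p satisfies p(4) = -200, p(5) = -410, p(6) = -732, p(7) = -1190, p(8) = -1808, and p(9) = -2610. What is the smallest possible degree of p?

3

Forward differences of the values at s = 4, 5, 6, 7, 8, 9:
  p  : -200  -410  -732  -1190  -1808  -2610
  Δ  : -210  -322  -458  -618  -802
  Δ^2: -112  -136  -160  -184
  Δ^3: -24  -24  -24
  Δ^4: 0  0
  Δ^5: 0
The third differences are constant (-24) and nonzero, while all higher differences vanish, so the minimal degree is 3.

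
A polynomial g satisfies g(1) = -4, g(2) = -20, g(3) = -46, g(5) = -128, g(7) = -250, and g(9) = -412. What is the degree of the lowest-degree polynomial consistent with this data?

Divided differences on the nodes 1, 2, 3, 5, 7, 9:
  order 0: -4  -20  -46  -128  -250  -412
  order 1: -16  -26  -41  -61  -81
  order 2: -5  -5  -5  -5
  order 3: 0  0  0
  order 4: 0  0
  order 5: 0
The order-2 divided differences are all -5 (nonzero) and every higher order vanishes, so the data lies on a polynomial of degree exactly 2.

2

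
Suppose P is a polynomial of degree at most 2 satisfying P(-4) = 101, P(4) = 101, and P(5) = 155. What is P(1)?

11

Using the Lagrange interpolation formula with nodes -4, 4, 5:
  L_0(x) = (x - 4)(x - 5) / 72
  L_1(x) = (x + 4)(x - 5) / -8
  L_2(x) = (x + 4)(x - 4) / 9
Then P(x) = 101·L_0(x) + 101·L_1(x) + 155·L_2(x).
Expanding and collecting terms gives P(x) = 6x^2 + 5.
Evaluating at x = 1: P(1) = 11.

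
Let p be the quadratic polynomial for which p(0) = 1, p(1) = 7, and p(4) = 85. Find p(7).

Using the Lagrange interpolation formula with nodes 0, 1, 4:
  L_0(s) = (s - 1)(s - 4) / 4
  L_1(s) = s(s - 4) / -3
  L_2(s) = s(s - 1) / 12
Then p(s) = 1·L_0(s) + 7·L_1(s) + 85·L_2(s).
Expanding and collecting terms gives p(s) = 5s^2 + s + 1.
Evaluating at s = 7: p(7) = 253.

253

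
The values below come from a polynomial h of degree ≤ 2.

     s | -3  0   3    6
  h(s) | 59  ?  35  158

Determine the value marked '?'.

The 3 known points determine the degree-2 polynomial uniquely.
Write h(s) = as^2 + bs + c. Substituting each data point gives a linear system:
  9a - 3b + c = 59
  9a + 3b + c = 35
  36a + 6b + c = 158
Solving the system yields a = 5, b = -4, c = 2.
So h(s) = 5s^2 - 4s + 2.
Then h(0) = 2.

2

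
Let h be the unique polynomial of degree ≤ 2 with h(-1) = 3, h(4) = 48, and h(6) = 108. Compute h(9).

243

Using the Lagrange interpolation formula with nodes -1, 4, 6:
  L_0(n) = (n - 4)(n - 6) / 35
  L_1(n) = (n + 1)(n - 6) / -10
  L_2(n) = (n + 1)(n - 4) / 14
Then h(n) = 3·L_0(n) + 48·L_1(n) + 108·L_2(n).
Expanding and collecting terms gives h(n) = 3n².
Evaluating at n = 9: h(9) = 243.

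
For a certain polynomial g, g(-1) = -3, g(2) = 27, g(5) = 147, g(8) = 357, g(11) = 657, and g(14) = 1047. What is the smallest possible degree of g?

2

Forward differences of the values at t = -1, 2, 5, 8, 11, 14:
  g  : -3  27  147  357  657  1047
  Δ  : 30  120  210  300  390
  Δ^2: 90  90  90  90
  Δ^3: 0  0  0
  Δ^4: 0  0
  Δ^5: 0
The second differences are constant (90) and nonzero, while all higher differences vanish, so the minimal degree is 2.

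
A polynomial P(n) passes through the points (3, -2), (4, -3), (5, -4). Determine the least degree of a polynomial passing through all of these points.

1

Forward differences of the values at n = 3, 4, 5:
  P  : -2  -3  -4
  Δ  : -1  -1
  Δ^2: 0
The first differences are constant (-1) and nonzero, while all higher differences vanish, so the minimal degree is 1.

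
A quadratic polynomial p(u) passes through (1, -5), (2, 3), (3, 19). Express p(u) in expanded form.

p(u) = 4u^2 - 4u - 5

Write p(u) = au^2 + bu + c. Substituting each data point gives a linear system:
  a + b + c = -5
  4a + 2b + c = 3
  9a + 3b + c = 19
Solving the system yields a = 4, b = -4, c = -5.
So p(u) = 4u² - 4u - 5.
Check: p(3) = 19. ✓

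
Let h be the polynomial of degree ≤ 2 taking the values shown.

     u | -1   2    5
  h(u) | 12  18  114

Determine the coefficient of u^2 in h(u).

5

Write h(u) = au^2 + bu + c. Substituting each data point gives a linear system:
  a - b + c = 12
  4a + 2b + c = 18
  25a + 5b + c = 114
Solving the system yields a = 5, b = -3, c = 4.
So h(u) = 5u^2 - 3u + 4.
The leading coefficient is 5.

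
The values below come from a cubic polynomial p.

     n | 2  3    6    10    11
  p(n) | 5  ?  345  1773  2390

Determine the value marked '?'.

30

The 4 known points determine the degree-3 polynomial uniquely.
Write p(n) = an^3 + bn^2 + cn + d. Substituting each data point gives a linear system:
  8a + 4b + 2c + d = 5
  216a + 36b + 6c + d = 345
  1000a + 100b + 10c + d = 1773
  1331a + 121b + 11c + d = 2390
Solving the system yields a = 2, b = -2, c = -3, d = 3.
So p(n) = 2n^3 - 2n^2 - 3n + 3.
Then p(3) = 30.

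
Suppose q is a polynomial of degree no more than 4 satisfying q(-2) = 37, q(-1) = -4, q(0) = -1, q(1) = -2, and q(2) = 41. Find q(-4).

Write q(x) = ax^4 + bx^3 + cx^2 + dx + e. Substituting each data point gives a linear system:
  16a - 8b + 4c - 2d + e = 37
  a - b + c - d + e = -4
  e = -1
  a + b + c + d + e = -2
  16a + 8b + 4c + 2d + e = 41
Solving the system yields a = 4, b = 0, c = -6, d = 1, e = -1.
So q(x) = 4x^4 - 6x^2 + x - 1.
Then q(-4) = 923.

923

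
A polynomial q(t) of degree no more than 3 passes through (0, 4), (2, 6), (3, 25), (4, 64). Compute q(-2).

10

Using the Lagrange interpolation formula with nodes 0, 2, 3, 4:
  L_0(t) = (t - 2)(t - 3)(t - 4) / -24
  L_1(t) = t(t - 3)(t - 4) / 4
  L_2(t) = t(t - 2)(t - 4) / -3
  L_3(t) = t(t - 2)(t - 3) / 8
Then q(t) = 4·L_0(t) + 6·L_1(t) + 25·L_2(t) + 64·L_3(t).
Expanding and collecting terms gives q(t) = t^3 + t^2 - 5t + 4.
Evaluating at t = -2: q(-2) = 10.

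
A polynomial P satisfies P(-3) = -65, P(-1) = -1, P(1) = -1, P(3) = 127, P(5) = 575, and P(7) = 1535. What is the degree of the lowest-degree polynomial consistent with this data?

Forward differences of the values at t = -3, -1, 1, 3, 5, 7:
  P  : -65  -1  -1  127  575  1535
  Δ  : 64  0  128  448  960
  Δ^2: -64  128  320  512
  Δ^3: 192  192  192
  Δ^4: 0  0
  Δ^5: 0
The third differences are constant (192) and nonzero, while all higher differences vanish, so the minimal degree is 3.

3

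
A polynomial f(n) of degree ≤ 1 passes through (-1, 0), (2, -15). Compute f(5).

-30

Using the Lagrange interpolation formula with nodes -1, 2:
  L_0(n) = (n - 2) / -3
  L_1(n) = (n + 1) / 3
Then f(n) = 0·L_0(n) - 15·L_1(n).
Expanding and collecting terms gives f(n) = -5n - 5.
Evaluating at n = 5: f(5) = -30.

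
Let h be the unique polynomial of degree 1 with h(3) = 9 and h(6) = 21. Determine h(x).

h(x) = 4x - 3

Using the Lagrange interpolation formula with nodes 3, 6:
  L_0(x) = (x - 6) / -3
  L_1(x) = (x - 3) / 3
Then h(x) = 9·L_0(x) + 21·L_1(x).
Expanding and collecting terms gives h(x) = 4x - 3.
Check: h(6) = 21. ✓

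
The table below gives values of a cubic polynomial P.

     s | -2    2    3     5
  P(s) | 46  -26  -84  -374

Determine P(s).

Write P(s) = as^3 + bs^2 + cs + d. Substituting each data point gives a linear system:
  -8a + 4b - 2c + d = 46
  8a + 4b + 2c + d = -26
  27a + 9b + 3c + d = -84
  125a + 25b + 5c + d = -374
Solving the system yields a = -3, b = 1, c = -6, d = 6.
So P(s) = -3s^3 + s^2 - 6s + 6.
Check: P(-2) = 46. ✓

P(s) = -3s^3 + s^2 - 6s + 6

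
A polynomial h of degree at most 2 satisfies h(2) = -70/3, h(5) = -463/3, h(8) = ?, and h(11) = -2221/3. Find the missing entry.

-1180/3

The 3 known points determine the degree-2 polynomial uniquely.
Write h(x) = ax^2 + bx + c. Substituting each data point gives a linear system:
  4a + 2b + c = -70/3
  25a + 5b + c = -463/3
  121a + 11b + c = -2221/3
Solving the system yields a = -6, b = -5/3, c = 4.
So h(x) = -6x^2 - (5/3)x + 4.
Then h(8) = -1180/3.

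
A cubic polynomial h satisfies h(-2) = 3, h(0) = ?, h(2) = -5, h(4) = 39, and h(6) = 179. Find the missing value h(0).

-1

On equispaced nodes a degree-3 polynomial has vanishing fourth forward difference, so
  h(-2) - 4·h(0) + 6·h(2) - 4·h(4) + h(6) = 0.
Substituting the known values and solving for h(0):
  -4·h(0) = 4
  h(0) = -1.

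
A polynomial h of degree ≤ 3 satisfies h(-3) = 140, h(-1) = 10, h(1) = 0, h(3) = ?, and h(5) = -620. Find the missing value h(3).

The 4 known points determine the degree-3 polynomial uniquely.
Write h(n) = an^3 + bn^2 + cn + d. Substituting each data point gives a linear system:
  -27a + 9b - 3c + d = 140
  -a + b - c + d = 10
  a + b + c + d = 0
  125a + 25b + 5c + d = -620
Solving the system yields a = -5, b = 0, c = 0, d = 5.
So h(n) = -5n^3 + 5.
Then h(3) = -130.

-130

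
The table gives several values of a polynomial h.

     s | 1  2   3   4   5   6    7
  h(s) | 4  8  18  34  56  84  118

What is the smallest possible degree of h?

Forward differences of the values at s = 1, 2, 3, 4, 5, 6, 7:
  h  : 4  8  18  34  56  84  118
  Δ  : 4  10  16  22  28  34
  Δ^2: 6  6  6  6  6
  Δ^3: 0  0  0  0
  Δ^4: 0  0  0
  Δ^5: 0  0
  Δ^6: 0
The second differences are constant (6) and nonzero, while all higher differences vanish, so the minimal degree is 2.

2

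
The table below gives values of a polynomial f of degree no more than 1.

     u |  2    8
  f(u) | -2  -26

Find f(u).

f(u) = -4u + 6

Write f(u) = au + b. Substituting each data point gives a linear system:
  2a + b = -2
  8a + b = -26
Solving the system yields a = -4, b = 6.
So f(u) = -4u + 6.
Check: f(8) = -26. ✓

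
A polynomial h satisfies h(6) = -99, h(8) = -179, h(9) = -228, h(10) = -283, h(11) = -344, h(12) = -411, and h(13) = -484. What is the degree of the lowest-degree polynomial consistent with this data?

Divided differences on the nodes 6, 8, 9, 10, 11, 12, 13:
  order 0: -99  -179  -228  -283  -344  -411  -484
  order 1: -40  -49  -55  -61  -67  -73
  order 2: -3  -3  -3  -3  -3
  order 3: 0  0  0  0
  order 4: 0  0  0
  order 5: 0  0
  order 6: 0
The order-2 divided differences are all -3 (nonzero) and every higher order vanishes, so the data lies on a polynomial of degree exactly 2.

2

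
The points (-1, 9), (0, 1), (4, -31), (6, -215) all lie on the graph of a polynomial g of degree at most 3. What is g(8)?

-639

Write g(t) = at^3 + bt^2 + ct + d. Substituting each data point gives a linear system:
  -a + b - c + d = 9
  d = 1
  64a + 16b + 4c + d = -31
  216a + 36b + 6c + d = -215
Solving the system yields a = -2, b = 6, c = 0, d = 1.
So g(t) = -2t³ + 6t² + 1.
Then g(8) = -639.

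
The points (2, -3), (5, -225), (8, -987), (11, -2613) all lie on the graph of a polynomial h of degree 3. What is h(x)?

Write h(x) = ax^3 + bx^2 + cx + d. Substituting each data point gives a linear system:
  8a + 4b + 2c + d = -3
  125a + 25b + 5c + d = -225
  512a + 64b + 8c + d = -987
  1331a + 121b + 11c + d = -2613
Solving the system yields a = -2, b = 0, c = 4, d = 5.
So h(x) = -2x^3 + 4x + 5.
Check: h(5) = -225. ✓

h(x) = -2x^3 + 4x + 5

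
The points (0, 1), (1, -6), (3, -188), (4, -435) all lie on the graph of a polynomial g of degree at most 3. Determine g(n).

g(n) = -6n^3 - 4n^2 + 3n + 1

Write g(n) = an^3 + bn^2 + cn + d. Substituting each data point gives a linear system:
  d = 1
  a + b + c + d = -6
  27a + 9b + 3c + d = -188
  64a + 16b + 4c + d = -435
Solving the system yields a = -6, b = -4, c = 3, d = 1.
So g(n) = -6n^3 - 4n^2 + 3n + 1.
Check: g(0) = 1. ✓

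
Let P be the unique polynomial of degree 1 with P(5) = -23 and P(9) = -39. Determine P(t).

P(t) = -4t - 3

Write P(t) = at + b. Substituting each data point gives a linear system:
  5a + b = -23
  9a + b = -39
Solving the system yields a = -4, b = -3.
So P(t) = -4t - 3.
Check: P(5) = -23. ✓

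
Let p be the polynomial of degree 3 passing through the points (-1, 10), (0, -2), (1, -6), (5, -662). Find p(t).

p(t) = -6t^3 + 4t^2 - 2t - 2

Using the Lagrange interpolation formula with nodes -1, 0, 1, 5:
  L_0(t) = t(t - 1)(t - 5) / -12
  L_1(t) = (t + 1)(t - 1)(t - 5) / 5
  L_2(t) = (t + 1)t(t - 5) / -8
  L_3(t) = (t + 1)t(t - 1) / 120
Then p(t) = 10·L_0(t) - 2·L_1(t) - 6·L_2(t) - 662·L_3(t).
Expanding and collecting terms gives p(t) = -6t³ + 4t² - 2t - 2.
Check: p(0) = -2. ✓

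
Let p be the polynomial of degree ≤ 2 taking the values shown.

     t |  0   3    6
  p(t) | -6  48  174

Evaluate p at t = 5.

124

Using the Lagrange interpolation formula with nodes 0, 3, 6:
  L_0(t) = (t - 3)(t - 6) / 18
  L_1(t) = t(t - 6) / -9
  L_2(t) = t(t - 3) / 18
Then p(t) = -6·L_0(t) + 48·L_1(t) + 174·L_2(t).
Expanding and collecting terms gives p(t) = 4t² + 6t - 6.
Evaluating at t = 5: p(5) = 124.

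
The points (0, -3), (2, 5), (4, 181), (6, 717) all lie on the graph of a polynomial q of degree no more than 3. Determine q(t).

q(t) = 4t^3 - 3t^2 - 6t - 3

Write q(t) = at^3 + bt^2 + ct + d. Substituting each data point gives a linear system:
  d = -3
  8a + 4b + 2c + d = 5
  64a + 16b + 4c + d = 181
  216a + 36b + 6c + d = 717
Solving the system yields a = 4, b = -3, c = -6, d = -3.
So q(t) = 4t^3 - 3t^2 - 6t - 3.
Check: q(6) = 717. ✓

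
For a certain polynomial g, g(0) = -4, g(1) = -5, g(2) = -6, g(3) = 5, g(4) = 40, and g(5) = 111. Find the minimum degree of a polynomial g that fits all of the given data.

3

Forward differences of the values at u = 0, 1, 2, 3, 4, 5:
  g  : -4  -5  -6  5  40  111
  Δ  : -1  -1  11  35  71
  Δ^2: 0  12  24  36
  Δ^3: 12  12  12
  Δ^4: 0  0
  Δ^5: 0
The third differences are constant (12) and nonzero, while all higher differences vanish, so the minimal degree is 3.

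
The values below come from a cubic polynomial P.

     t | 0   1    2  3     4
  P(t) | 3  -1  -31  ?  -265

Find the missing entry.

-111

On equispaced nodes a degree-3 polynomial has vanishing fourth forward difference, so
  P(0) - 4·P(1) + 6·P(2) - 4·P(3) + P(4) = 0.
Substituting the known values and solving for P(3):
  -4·P(3) = 444
  P(3) = -111.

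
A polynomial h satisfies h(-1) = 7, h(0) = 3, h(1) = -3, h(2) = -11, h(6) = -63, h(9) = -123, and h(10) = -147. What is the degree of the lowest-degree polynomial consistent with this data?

2

Divided differences on the nodes -1, 0, 1, 2, 6, 9, 10:
  order 0: 7  3  -3  -11  -63  -123  -147
  order 1: -4  -6  -8  -13  -20  -24
  order 2: -1  -1  -1  -1  -1
  order 3: 0  0  0  0
  order 4: 0  0  0
  order 5: 0  0
  order 6: 0
The order-2 divided differences are all -1 (nonzero) and every higher order vanishes, so the data lies on a polynomial of degree exactly 2.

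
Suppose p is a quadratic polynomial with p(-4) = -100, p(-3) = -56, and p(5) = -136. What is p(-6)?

Using the Lagrange interpolation formula with nodes -4, -3, 5:
  L_0(t) = (t + 3)(t - 5) / 9
  L_1(t) = (t + 4)(t - 5) / -8
  L_2(t) = (t + 4)(t + 3) / 72
Then p(t) = -100·L_0(t) - 56·L_1(t) - 136·L_2(t).
Expanding and collecting terms gives p(t) = -6t² + 2t + 4.
Evaluating at t = -6: p(-6) = -224.

-224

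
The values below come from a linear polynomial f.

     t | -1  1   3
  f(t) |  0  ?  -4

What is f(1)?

On equispaced nodes a degree-1 polynomial has vanishing second forward difference, so
  f(-1) - 2·f(1) + f(3) = 0.
Substituting the known values and solving for f(1):
  -2·f(1) = 4
  f(1) = -2.

-2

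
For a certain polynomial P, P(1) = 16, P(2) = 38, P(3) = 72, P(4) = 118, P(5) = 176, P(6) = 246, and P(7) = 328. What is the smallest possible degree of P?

Forward differences of the values at x = 1, 2, 3, 4, 5, 6, 7:
  P  : 16  38  72  118  176  246  328
  Δ  : 22  34  46  58  70  82
  Δ^2: 12  12  12  12  12
  Δ^3: 0  0  0  0
  Δ^4: 0  0  0
  Δ^5: 0  0
  Δ^6: 0
The second differences are constant (12) and nonzero, while all higher differences vanish, so the minimal degree is 2.

2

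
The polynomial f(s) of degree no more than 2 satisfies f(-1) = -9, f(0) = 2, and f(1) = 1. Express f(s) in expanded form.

Using the Lagrange interpolation formula with nodes -1, 0, 1:
  L_0(s) = s(s - 1) / 2
  L_1(s) = (s + 1)(s - 1) / -1
  L_2(s) = (s + 1)s / 2
Then f(s) = -9·L_0(s) + 2·L_1(s) + 1·L_2(s).
Expanding and collecting terms gives f(s) = -6s^2 + 5s + 2.
Check: f(1) = 1. ✓

f(s) = -6s^2 + 5s + 2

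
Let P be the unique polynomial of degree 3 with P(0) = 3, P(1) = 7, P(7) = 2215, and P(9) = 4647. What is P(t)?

Write P(t) = at^3 + bt^2 + ct + d. Substituting each data point gives a linear system:
  d = 3
  a + b + c + d = 7
  343a + 49b + 7c + d = 2215
  729a + 81b + 9c + d = 4647
Solving the system yields a = 6, b = 4, c = -6, d = 3.
So P(t) = 6t^3 + 4t^2 - 6t + 3.
Check: P(1) = 7. ✓

P(t) = 6t^3 + 4t^2 - 6t + 3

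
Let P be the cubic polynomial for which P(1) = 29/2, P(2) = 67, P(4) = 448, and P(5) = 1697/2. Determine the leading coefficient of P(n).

Write P(n) = an^3 + bn^2 + cn + d. Substituting each data point gives a linear system:
  a + b + c + d = 29/2
  8a + 4b + 2c + d = 67
  64a + 16b + 4c + d = 448
  125a + 25b + 5c + d = 1697/2
Solving the system yields a = 6, b = 4, c = -3/2, d = 6.
So P(n) = 6n^3 + 4n^2 - (3/2)n + 6.
The leading coefficient is 6.

6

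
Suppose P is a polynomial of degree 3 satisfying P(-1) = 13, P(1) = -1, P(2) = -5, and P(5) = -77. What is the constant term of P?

3

Write P(t) = at^3 + bt^2 + ct + d. Substituting each data point gives a linear system:
  -a + b - c + d = 13
  a + b + c + d = -1
  8a + 4b + 2c + d = -5
  125a + 25b + 5c + d = -77
Solving the system yields a = -1, b = 3, c = -6, d = 3.
So P(t) = -t^3 + 3t^2 - 6t + 3.
The constant term is 3.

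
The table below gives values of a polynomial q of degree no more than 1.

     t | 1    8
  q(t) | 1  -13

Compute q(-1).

Write q(t) = at + b. Substituting each data point gives a linear system:
  a + b = 1
  8a + b = -13
Solving the system yields a = -2, b = 3.
So q(t) = -2t + 3.
Then q(-1) = 5.

5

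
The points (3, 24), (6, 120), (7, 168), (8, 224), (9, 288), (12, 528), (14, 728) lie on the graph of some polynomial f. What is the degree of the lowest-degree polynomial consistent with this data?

2

Divided differences on the nodes 3, 6, 7, 8, 9, 12, 14:
  order 0: 24  120  168  224  288  528  728
  order 1: 32  48  56  64  80  100
  order 2: 4  4  4  4  4
  order 3: 0  0  0  0
  order 4: 0  0  0
  order 5: 0  0
  order 6: 0
The order-2 divided differences are all 4 (nonzero) and every higher order vanishes, so the data lies on a polynomial of degree exactly 2.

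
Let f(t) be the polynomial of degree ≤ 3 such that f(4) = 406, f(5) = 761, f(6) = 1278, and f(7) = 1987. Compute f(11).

Write f(t) = at^3 + bt^2 + ct + d. Substituting each data point gives a linear system:
  64a + 16b + 4c + d = 406
  125a + 25b + 5c + d = 761
  216a + 36b + 6c + d = 1278
  343a + 49b + 7c + d = 1987
Solving the system yields a = 5, b = 6, c = -4, d = 6.
So f(t) = 5t^3 + 6t^2 - 4t + 6.
Then f(11) = 7343.

7343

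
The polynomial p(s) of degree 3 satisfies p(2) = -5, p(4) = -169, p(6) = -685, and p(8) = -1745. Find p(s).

p(s) = -4s^3 + 4s^2 + 6s - 1

Write p(s) = as^3 + bs^2 + cs + d. Substituting each data point gives a linear system:
  8a + 4b + 2c + d = -5
  64a + 16b + 4c + d = -169
  216a + 36b + 6c + d = -685
  512a + 64b + 8c + d = -1745
Solving the system yields a = -4, b = 4, c = 6, d = -1.
So p(s) = -4s^3 + 4s^2 + 6s - 1.
Check: p(8) = -1745. ✓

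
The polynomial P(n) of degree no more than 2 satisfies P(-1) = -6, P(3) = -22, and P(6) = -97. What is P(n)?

P(n) = -3n^2 + 2n - 1

Write P(n) = an^2 + bn + c. Substituting each data point gives a linear system:
  a - b + c = -6
  9a + 3b + c = -22
  36a + 6b + c = -97
Solving the system yields a = -3, b = 2, c = -1.
So P(n) = -3n^2 + 2n - 1.
Check: P(3) = -22. ✓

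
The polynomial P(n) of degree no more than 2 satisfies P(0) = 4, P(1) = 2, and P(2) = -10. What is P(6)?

Using the Lagrange interpolation formula with nodes 0, 1, 2:
  L_0(n) = (n - 1)(n - 2) / 2
  L_1(n) = n(n - 2) / -1
  L_2(n) = n(n - 1) / 2
Then P(n) = 4·L_0(n) + 2·L_1(n) - 10·L_2(n).
Expanding and collecting terms gives P(n) = -5n^2 + 3n + 4.
Evaluating at n = 6: P(6) = -158.

-158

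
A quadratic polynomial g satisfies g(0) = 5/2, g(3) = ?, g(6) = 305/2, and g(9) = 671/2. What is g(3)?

On equispaced nodes a degree-2 polynomial has vanishing third forward difference, so
  - g(0) + 3·g(3) - 3·g(6) + g(9) = 0.
Substituting the known values and solving for g(3):
  3·g(3) = 249/2
  g(3) = 83/2.

83/2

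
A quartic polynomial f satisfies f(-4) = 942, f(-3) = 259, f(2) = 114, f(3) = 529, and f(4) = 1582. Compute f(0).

-2

Using the Lagrange interpolation formula with nodes -4, -3, 2, 3, 4:
  L_0(u) = (u + 3)(u - 2)(u - 3)(u - 4) / 336
  L_1(u) = (u + 4)(u - 2)(u - 3)(u - 4) / -210
  L_2(u) = (u + 4)(u + 3)(u - 3)(u - 4) / 60
  L_3(u) = (u + 4)(u + 3)(u - 2)(u - 4) / -42
  L_4(u) = (u + 4)(u + 3)(u - 2)(u - 3) / 112
Then f(u) = 942·L_0(u) + 259·L_1(u) + 114·L_2(u) + 529·L_3(u) + 1582·L_4(u).
Expanding and collecting terms gives f(u) = 5u⁴ + 5u³ - u² - 2.
Evaluating at u = 0: f(0) = -2.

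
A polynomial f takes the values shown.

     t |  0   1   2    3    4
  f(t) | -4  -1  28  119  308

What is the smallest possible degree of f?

3

Forward differences of the values at t = 0, 1, 2, 3, 4:
  f  : -4  -1  28  119  308
  Δ  : 3  29  91  189
  Δ^2: 26  62  98
  Δ^3: 36  36
  Δ^4: 0
The third differences are constant (36) and nonzero, while all higher differences vanish, so the minimal degree is 3.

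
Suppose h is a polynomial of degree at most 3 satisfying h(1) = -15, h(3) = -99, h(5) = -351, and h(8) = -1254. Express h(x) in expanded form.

Using the Lagrange interpolation formula with nodes 1, 3, 5, 8:
  L_0(x) = (x - 3)(x - 5)(x - 8) / -56
  L_1(x) = (x - 1)(x - 5)(x - 8) / 20
  L_2(x) = (x - 1)(x - 3)(x - 8) / -24
  L_3(x) = (x - 1)(x - 3)(x - 5) / 105
Then h(x) = -15·L_0(x) - 99·L_1(x) - 351·L_2(x) - 1254·L_3(x).
Expanding and collecting terms gives h(x) = -2x^3 - 3x^2 - 4x - 6.
Check: h(5) = -351. ✓

h(x) = -2x^3 - 3x^2 - 4x - 6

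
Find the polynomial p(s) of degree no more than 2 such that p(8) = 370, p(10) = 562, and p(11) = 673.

Write p(s) = as^2 + bs + c. Substituting each data point gives a linear system:
  64a + 8b + c = 370
  100a + 10b + c = 562
  121a + 11b + c = 673
Solving the system yields a = 5, b = 6, c = 2.
So p(s) = 5s^2 + 6s + 2.
Check: p(8) = 370. ✓

p(s) = 5s^2 + 6s + 2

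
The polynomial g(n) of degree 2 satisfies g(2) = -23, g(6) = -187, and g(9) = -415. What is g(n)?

g(n) = -5n^2 - n - 1

Write g(n) = an^2 + bn + c. Substituting each data point gives a linear system:
  4a + 2b + c = -23
  36a + 6b + c = -187
  81a + 9b + c = -415
Solving the system yields a = -5, b = -1, c = -1.
So g(n) = -5n^2 - n - 1.
Check: g(9) = -415. ✓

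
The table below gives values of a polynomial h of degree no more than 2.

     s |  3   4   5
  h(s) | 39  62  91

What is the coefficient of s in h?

Write h(s) = as^2 + bs + c. Substituting each data point gives a linear system:
  9a + 3b + c = 39
  16a + 4b + c = 62
  25a + 5b + c = 91
Solving the system yields a = 3, b = 2, c = 6.
So h(s) = 3s^2 + 2s + 6.
The coefficient of s is 2.

2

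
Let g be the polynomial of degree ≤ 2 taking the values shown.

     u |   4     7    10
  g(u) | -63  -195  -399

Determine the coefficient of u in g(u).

0

Write g(u) = au^2 + bu + c. Substituting each data point gives a linear system:
  16a + 4b + c = -63
  49a + 7b + c = -195
  100a + 10b + c = -399
Solving the system yields a = -4, b = 0, c = 1.
So g(u) = -4u^2 + 1.
The coefficient of u is 0.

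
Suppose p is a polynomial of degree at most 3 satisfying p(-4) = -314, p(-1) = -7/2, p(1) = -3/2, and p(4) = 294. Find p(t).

p(t) = 5t^3 - (1/2)t^2 - 4t - 2

Write p(t) = at^3 + bt^2 + ct + d. Substituting each data point gives a linear system:
  -64a + 16b - 4c + d = -314
  -a + b - c + d = -7/2
  a + b + c + d = -3/2
  64a + 16b + 4c + d = 294
Solving the system yields a = 5, b = -1/2, c = -4, d = -2.
So p(t) = 5t^3 - (1/2)t^2 - 4t - 2.
Check: p(-1) = -7/2. ✓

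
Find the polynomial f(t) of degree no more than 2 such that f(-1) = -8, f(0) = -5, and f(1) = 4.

f(t) = 3t^2 + 6t - 5

Write f(t) = at^2 + bt + c. Substituting each data point gives a linear system:
  a - b + c = -8
  c = -5
  a + b + c = 4
Solving the system yields a = 3, b = 6, c = -5.
So f(t) = 3t^2 + 6t - 5.
Check: f(0) = -5. ✓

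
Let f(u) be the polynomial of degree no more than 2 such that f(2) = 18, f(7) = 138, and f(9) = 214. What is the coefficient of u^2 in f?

Write f(u) = au^2 + bu + c. Substituting each data point gives a linear system:
  4a + 2b + c = 18
  49a + 7b + c = 138
  81a + 9b + c = 214
Solving the system yields a = 2, b = 6, c = -2.
So f(u) = 2u² + 6u - 2.
The leading coefficient is 2.

2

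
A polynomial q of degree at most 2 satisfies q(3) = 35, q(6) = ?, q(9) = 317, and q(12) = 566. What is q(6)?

140

On equispaced nodes a degree-2 polynomial has vanishing third forward difference, so
  - q(3) + 3·q(6) - 3·q(9) + q(12) = 0.
Substituting the known values and solving for q(6):
  3·q(6) = 420
  q(6) = 140.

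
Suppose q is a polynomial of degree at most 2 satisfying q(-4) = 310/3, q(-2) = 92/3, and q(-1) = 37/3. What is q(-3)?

Using the Lagrange interpolation formula with nodes -4, -2, -1:
  L_0(t) = (t + 2)(t + 1) / 6
  L_1(t) = (t + 4)(t + 1) / -2
  L_2(t) = (t + 4)(t + 2) / 3
Then q(t) = 310/3·L_0(t) + 92/3·L_1(t) + 37/3·L_2(t).
Expanding and collecting terms gives q(t) = 6t^2 - (1/3)t + 6.
Evaluating at t = -3: q(-3) = 61.

61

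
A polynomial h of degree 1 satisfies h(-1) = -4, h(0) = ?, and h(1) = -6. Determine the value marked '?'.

-5

On equispaced nodes a degree-1 polynomial has vanishing second forward difference, so
  h(-1) - 2·h(0) + h(1) = 0.
Substituting the known values and solving for h(0):
  -2·h(0) = 10
  h(0) = -5.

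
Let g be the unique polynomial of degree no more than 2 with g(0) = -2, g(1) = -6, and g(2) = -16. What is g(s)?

Using the Lagrange interpolation formula with nodes 0, 1, 2:
  L_0(s) = (s - 1)(s - 2) / 2
  L_1(s) = s(s - 2) / -1
  L_2(s) = s(s - 1) / 2
Then g(s) = -2·L_0(s) - 6·L_1(s) - 16·L_2(s).
Expanding and collecting terms gives g(s) = -3s² - s - 2.
Check: g(2) = -16. ✓

g(s) = -3s^2 - s - 2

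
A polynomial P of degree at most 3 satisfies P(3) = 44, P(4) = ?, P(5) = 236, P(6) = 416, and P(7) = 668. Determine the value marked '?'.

The 4 known points determine the degree-3 polynomial uniquely.
Write P(s) = as^3 + bs^2 + cs + d. Substituting each data point gives a linear system:
  27a + 9b + 3c + d = 44
  125a + 25b + 5c + d = 236
  216a + 36b + 6c + d = 416
  343a + 49b + 7c + d = 668
Solving the system yields a = 2, b = 0, c = -2, d = -4.
So P(s) = 2s^3 - 2s - 4.
Then P(4) = 116.

116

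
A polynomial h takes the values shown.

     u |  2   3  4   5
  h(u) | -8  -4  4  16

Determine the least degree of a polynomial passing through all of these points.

2

Forward differences of the values at u = 2, 3, 4, 5:
  h  : -8  -4  4  16
  Δ  : 4  8  12
  Δ^2: 4  4
  Δ^3: 0
The second differences are constant (4) and nonzero, while all higher differences vanish, so the minimal degree is 2.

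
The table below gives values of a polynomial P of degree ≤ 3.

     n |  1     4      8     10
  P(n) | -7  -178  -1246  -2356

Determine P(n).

Write P(n) = an^3 + bn^2 + cn + d. Substituting each data point gives a linear system:
  a + b + c + d = -7
  64a + 16b + 4c + d = -178
  512a + 64b + 8c + d = -1246
  1000a + 100b + 10c + d = -2356
Solving the system yields a = -2, b = -4, c = 5, d = -6.
So P(n) = -2n^3 - 4n^2 + 5n - 6.
Check: P(4) = -178. ✓

P(n) = -2n^3 - 4n^2 + 5n - 6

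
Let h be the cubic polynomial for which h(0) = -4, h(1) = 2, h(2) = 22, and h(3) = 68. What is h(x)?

Using the Lagrange interpolation formula with nodes 0, 1, 2, 3:
  L_0(x) = (x - 1)(x - 2)(x - 3) / -6
  L_1(x) = x(x - 2)(x - 3) / 2
  L_2(x) = x(x - 1)(x - 3) / -2
  L_3(x) = x(x - 1)(x - 2) / 6
Then h(x) = -4·L_0(x) + 2·L_1(x) + 22·L_2(x) + 68·L_3(x).
Expanding and collecting terms gives h(x) = 2x³ + x² + 3x - 4.
Check: h(2) = 22. ✓

h(x) = 2x^3 + x^2 + 3x - 4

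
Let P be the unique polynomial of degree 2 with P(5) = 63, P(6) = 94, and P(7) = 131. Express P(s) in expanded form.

Write P(s) = as^2 + bs + c. Substituting each data point gives a linear system:
  25a + 5b + c = 63
  36a + 6b + c = 94
  49a + 7b + c = 131
Solving the system yields a = 3, b = -2, c = -2.
So P(s) = 3s^2 - 2s - 2.
Check: P(6) = 94. ✓

P(s) = 3s^2 - 2s - 2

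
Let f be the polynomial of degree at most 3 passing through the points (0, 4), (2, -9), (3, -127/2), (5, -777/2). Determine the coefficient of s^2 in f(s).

Write f(s) = as^3 + bs^2 + cs + d. Substituting each data point gives a linear system:
  d = 4
  8a + 4b + 2c + d = -9
  27a + 9b + 3c + d = -127/2
  125a + 25b + 5c + d = -777/2
Solving the system yields a = -4, b = 4, c = 3/2, d = 4.
So f(s) = -4s^3 + 4s^2 + (3/2)s + 4.
The coefficient of s^2 is 4.

4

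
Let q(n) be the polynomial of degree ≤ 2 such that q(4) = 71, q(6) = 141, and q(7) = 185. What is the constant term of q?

Write q(n) = an^2 + bn + c. Substituting each data point gives a linear system:
  16a + 4b + c = 71
  36a + 6b + c = 141
  49a + 7b + c = 185
Solving the system yields a = 3, b = 5, c = 3.
So q(n) = 3n² + 5n + 3.
The constant term is 3.

3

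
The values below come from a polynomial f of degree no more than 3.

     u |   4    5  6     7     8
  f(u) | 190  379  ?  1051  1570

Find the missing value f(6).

On equispaced nodes a degree-3 polynomial has vanishing fourth forward difference, so
  f(4) - 4·f(5) + 6·f(6) - 4·f(7) + f(8) = 0.
Substituting the known values and solving for f(6):
  6·f(6) = 3960
  f(6) = 660.

660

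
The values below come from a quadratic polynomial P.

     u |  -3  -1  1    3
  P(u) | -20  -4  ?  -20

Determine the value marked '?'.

-4

The 3 known points determine the degree-2 polynomial uniquely.
Write P(u) = au^2 + bu + c. Substituting each data point gives a linear system:
  9a - 3b + c = -20
  a - b + c = -4
  9a + 3b + c = -20
Solving the system yields a = -2, b = 0, c = -2.
So P(u) = -2u² - 2.
Then P(1) = -4.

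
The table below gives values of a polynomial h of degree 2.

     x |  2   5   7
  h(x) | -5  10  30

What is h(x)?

h(x) = x^2 - 2x - 5

Write h(x) = ax^2 + bx + c. Substituting each data point gives a linear system:
  4a + 2b + c = -5
  25a + 5b + c = 10
  49a + 7b + c = 30
Solving the system yields a = 1, b = -2, c = -5.
So h(x) = x² - 2x - 5.
Check: h(7) = 30. ✓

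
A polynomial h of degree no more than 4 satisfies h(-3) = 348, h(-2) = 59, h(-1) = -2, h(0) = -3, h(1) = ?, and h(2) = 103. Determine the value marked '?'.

The 5 known points determine the degree-4 polynomial uniquely.
Write h(n) = an^4 + bn^3 + cn^2 + dn + e. Substituting each data point gives a linear system:
  81a - 27b + 9c - 3d + e = 348
  16a - 8b + 4c - 2d + e = 59
  a - b + c - d + e = -2
  e = -3
  16a + 8b + 4c + 2d + e = 103
Solving the system yields a = 5, b = 2, c = 1, d = 3, e = -3.
So h(n) = 5n^4 + 2n^3 + n^2 + 3n - 3.
Then h(1) = 8.

8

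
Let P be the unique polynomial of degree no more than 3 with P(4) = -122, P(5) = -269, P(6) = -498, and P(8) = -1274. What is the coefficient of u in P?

Write P(u) = au^3 + bu^2 + cu + d. Substituting each data point gives a linear system:
  64a + 16b + 4c + d = -122
  125a + 25b + 5c + d = -269
  216a + 36b + 6c + d = -498
  512a + 64b + 8c + d = -1274
Solving the system yields a = -3, b = 4, c = 0, d = 6.
So P(u) = -3u³ + 4u² + 6.
The coefficient of u is 0.

0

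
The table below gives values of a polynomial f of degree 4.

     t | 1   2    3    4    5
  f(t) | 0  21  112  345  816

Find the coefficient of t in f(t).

Write f(t) = at^4 + bt^3 + ct^2 + dt + e. Substituting each data point gives a linear system:
  a + b + c + d + e = 0
  16a + 8b + 4c + 2d + e = 21
  81a + 27b + 9c + 3d + e = 112
  256a + 64b + 16c + 4d + e = 345
  625a + 125b + 25c + 5d + e = 816
Solving the system yields a = 1, b = 2, c = -2, d = -2, e = 1.
So f(t) = t⁴ + 2t³ - 2t² - 2t + 1.
The coefficient of t is -2.

-2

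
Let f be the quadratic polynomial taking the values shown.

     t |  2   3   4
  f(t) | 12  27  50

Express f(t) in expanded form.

Using the Lagrange interpolation formula with nodes 2, 3, 4:
  L_0(t) = (t - 3)(t - 4) / 2
  L_1(t) = (t - 2)(t - 4) / -1
  L_2(t) = (t - 2)(t - 3) / 2
Then f(t) = 12·L_0(t) + 27·L_1(t) + 50·L_2(t).
Expanding and collecting terms gives f(t) = 4t² - 5t + 6.
Check: f(4) = 50. ✓

f(t) = 4t^2 - 5t + 6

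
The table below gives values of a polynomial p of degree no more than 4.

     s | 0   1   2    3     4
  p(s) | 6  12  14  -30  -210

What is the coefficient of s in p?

6

Write p(s) = as^4 + bs^3 + cs^2 + ds + e. Substituting each data point gives a linear system:
  e = 6
  a + b + c + d + e = 12
  16a + 8b + 4c + 2d + e = 14
  81a + 27b + 9c + 3d + e = -30
  256a + 64b + 16c + 4d + e = -210
Solving the system yields a = -2, b = 5, c = -3, d = 6, e = 6.
So p(s) = -2s^4 + 5s^3 - 3s^2 + 6s + 6.
The coefficient of s is 6.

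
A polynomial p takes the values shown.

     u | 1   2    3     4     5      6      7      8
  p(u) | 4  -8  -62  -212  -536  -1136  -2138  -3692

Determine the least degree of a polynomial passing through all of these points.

4

Forward differences of the values at u = 1, 2, 3, 4, 5, 6, 7, 8:
  p  : 4  -8  -62  -212  -536  -1136  -2138  -3692
  Δ  : -12  -54  -150  -324  -600  -1002  -1554
  Δ^2: -42  -96  -174  -276  -402  -552
  Δ^3: -54  -78  -102  -126  -150
  Δ^4: -24  -24  -24  -24
  Δ^5: 0  0  0
  Δ^6: 0  0
  Δ^7: 0
The fourth differences are constant (-24) and nonzero, while all higher differences vanish, so the minimal degree is 4.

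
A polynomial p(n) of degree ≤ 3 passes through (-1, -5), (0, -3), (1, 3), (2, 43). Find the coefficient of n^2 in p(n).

2

Write p(n) = an^3 + bn^2 + cn + d. Substituting each data point gives a linear system:
  -a + b - c + d = -5
  d = -3
  a + b + c + d = 3
  8a + 4b + 2c + d = 43
Solving the system yields a = 5, b = 2, c = -1, d = -3.
So p(n) = 5n^3 + 2n^2 - n - 3.
The coefficient of n^2 is 2.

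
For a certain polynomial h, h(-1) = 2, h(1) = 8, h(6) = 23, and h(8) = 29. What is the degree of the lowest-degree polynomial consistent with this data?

1

Divided differences on the nodes -1, 1, 6, 8:
  order 0: 2  8  23  29
  order 1: 3  3  3
  order 2: 0  0
  order 3: 0
The order-1 divided differences are all 3 (nonzero) and every higher order vanishes, so the data lies on a polynomial of degree exactly 1.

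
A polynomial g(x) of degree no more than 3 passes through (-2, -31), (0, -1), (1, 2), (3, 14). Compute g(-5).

-226

Write g(x) = ax^3 + bx^2 + cx + d. Substituting each data point gives a linear system:
  -8a + 4b - 2c + d = -31
  d = -1
  a + b + c + d = 2
  27a + 9b + 3c + d = 14
Solving the system yields a = 1, b = -3, c = 5, d = -1.
So g(x) = x³ - 3x² + 5x - 1.
Then g(-5) = -226.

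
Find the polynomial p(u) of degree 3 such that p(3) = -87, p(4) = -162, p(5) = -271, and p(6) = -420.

p(u) = -u^3 - 5u^2 - 3u - 6

Using the Lagrange interpolation formula with nodes 3, 4, 5, 6:
  L_0(u) = (u - 4)(u - 5)(u - 6) / -6
  L_1(u) = (u - 3)(u - 5)(u - 6) / 2
  L_2(u) = (u - 3)(u - 4)(u - 6) / -2
  L_3(u) = (u - 3)(u - 4)(u - 5) / 6
Then p(u) = -87·L_0(u) - 162·L_1(u) - 271·L_2(u) - 420·L_3(u).
Expanding and collecting terms gives p(u) = -u^3 - 5u^2 - 3u - 6.
Check: p(5) = -271. ✓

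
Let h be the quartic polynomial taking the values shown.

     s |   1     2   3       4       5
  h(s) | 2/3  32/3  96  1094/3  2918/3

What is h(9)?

11598

Write h(s) = as^4 + bs^3 + cs^2 + ds + e. Substituting each data point gives a linear system:
  a + b + c + d + e = 2/3
  16a + 8b + 4c + 2d + e = 32/3
  81a + 27b + 9c + 3d + e = 96
  256a + 64b + 16c + 4d + e = 1094/3
  625a + 125b + 25c + 5d + e = 2918/3
Solving the system yields a = 2, b = -2, c = -1/3, d = -5, e = 6.
So h(s) = 2s^4 - 2s^3 - (1/3)s^2 - 5s + 6.
Then h(9) = 11598.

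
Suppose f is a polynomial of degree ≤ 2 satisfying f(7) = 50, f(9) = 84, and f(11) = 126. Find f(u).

Write f(u) = au^2 + bu + c. Substituting each data point gives a linear system:
  49a + 7b + c = 50
  81a + 9b + c = 84
  121a + 11b + c = 126
Solving the system yields a = 1, b = 1, c = -6.
So f(u) = u^2 + u - 6.
Check: f(11) = 126. ✓

f(u) = u^2 + u - 6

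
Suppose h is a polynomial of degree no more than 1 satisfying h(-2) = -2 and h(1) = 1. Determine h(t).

Write h(t) = at + b. Substituting each data point gives a linear system:
  -2a + b = -2
  a + b = 1
Solving the system yields a = 1, b = 0.
So h(t) = t.
Check: h(-2) = -2. ✓

h(t) = t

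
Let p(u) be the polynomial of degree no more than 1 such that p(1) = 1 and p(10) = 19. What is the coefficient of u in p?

Write p(u) = au + b. Substituting each data point gives a linear system:
  a + b = 1
  10a + b = 19
Solving the system yields a = 2, b = -1.
So p(u) = 2u - 1.
The leading coefficient is 2.

2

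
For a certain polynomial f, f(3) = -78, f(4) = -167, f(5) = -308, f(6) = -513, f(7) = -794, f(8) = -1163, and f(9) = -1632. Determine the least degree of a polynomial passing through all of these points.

3

Forward differences of the values at n = 3, 4, 5, 6, 7, 8, 9:
  f  : -78  -167  -308  -513  -794  -1163  -1632
  Δ  : -89  -141  -205  -281  -369  -469
  Δ^2: -52  -64  -76  -88  -100
  Δ^3: -12  -12  -12  -12
  Δ^4: 0  0  0
  Δ^5: 0  0
  Δ^6: 0
The third differences are constant (-12) and nonzero, while all higher differences vanish, so the minimal degree is 3.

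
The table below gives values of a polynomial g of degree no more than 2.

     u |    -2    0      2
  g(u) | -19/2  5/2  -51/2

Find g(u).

g(u) = -5u^2 - 4u + 5/2

Using the Lagrange interpolation formula with nodes -2, 0, 2:
  L_0(u) = u(u - 2) / 8
  L_1(u) = (u + 2)(u - 2) / -4
  L_2(u) = (u + 2)u / 8
Then g(u) = -19/2·L_0(u) + 5/2·L_1(u) - 51/2·L_2(u).
Expanding and collecting terms gives g(u) = -5u^2 - 4u + 5/2.
Check: g(0) = 5/2. ✓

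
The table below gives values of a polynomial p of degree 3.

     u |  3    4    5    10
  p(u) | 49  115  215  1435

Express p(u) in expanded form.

Write p(u) = au^3 + bu^2 + cu + d. Substituting each data point gives a linear system:
  27a + 9b + 3c + d = 49
  64a + 16b + 4c + d = 115
  125a + 25b + 5c + d = 215
  1000a + 100b + 10c + d = 1435
Solving the system yields a = 1, b = 5, c = -6, d = -5.
So p(u) = u^3 + 5u^2 - 6u - 5.
Check: p(10) = 1435. ✓

p(u) = u^3 + 5u^2 - 6u - 5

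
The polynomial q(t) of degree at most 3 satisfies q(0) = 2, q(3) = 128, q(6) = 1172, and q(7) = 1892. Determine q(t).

q(t) = 6t^3 - 3t^2 - 3t + 2

Write q(t) = at^3 + bt^2 + ct + d. Substituting each data point gives a linear system:
  d = 2
  27a + 9b + 3c + d = 128
  216a + 36b + 6c + d = 1172
  343a + 49b + 7c + d = 1892
Solving the system yields a = 6, b = -3, c = -3, d = 2.
So q(t) = 6t^3 - 3t^2 - 3t + 2.
Check: q(0) = 2. ✓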